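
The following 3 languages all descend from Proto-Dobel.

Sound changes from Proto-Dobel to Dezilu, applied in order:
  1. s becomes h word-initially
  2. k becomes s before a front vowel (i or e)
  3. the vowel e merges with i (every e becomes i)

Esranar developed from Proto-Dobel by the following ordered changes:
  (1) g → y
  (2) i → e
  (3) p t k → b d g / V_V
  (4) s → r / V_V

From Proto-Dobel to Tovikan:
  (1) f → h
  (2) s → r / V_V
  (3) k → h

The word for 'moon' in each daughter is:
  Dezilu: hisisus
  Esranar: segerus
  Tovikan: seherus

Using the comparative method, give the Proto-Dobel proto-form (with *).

*sekesus

Position 3: Dezilu has s, Esranar has g, Tovikan has h. In Esranar, g can only continue *k, so the proto-segment is *k.
Position 5: Dezilu has s, Esranar has r, Tovikan has r. Taking the neighbouring segments as reconstructed: Dezilu s can only go back to *s; Esranar r could go back to *s or *r; Tovikan r could go back to *s or *r — the one source consistent with every daughter is *s.
Continuing position by position gives *sekesus; check it forward:
Dezilu: *sekesus > hekesus > hesesus > hisisus  (by debuccalisation, palatalisation, vowel merger)
Esranar: start from *sekesus.
  rule 1: no change — sekesus
  rule 2: no change — sekesus
  rule 3 (intervocalic voicing): sekesus → segesus
  rule 4 (rhotacism): segesus → segerus
  ⇒ Esranar segerus
Tovikan: *sekesus > sekerus > seherus  (by rhotacism, unconditioned shift)
*sekesus is the unique common source.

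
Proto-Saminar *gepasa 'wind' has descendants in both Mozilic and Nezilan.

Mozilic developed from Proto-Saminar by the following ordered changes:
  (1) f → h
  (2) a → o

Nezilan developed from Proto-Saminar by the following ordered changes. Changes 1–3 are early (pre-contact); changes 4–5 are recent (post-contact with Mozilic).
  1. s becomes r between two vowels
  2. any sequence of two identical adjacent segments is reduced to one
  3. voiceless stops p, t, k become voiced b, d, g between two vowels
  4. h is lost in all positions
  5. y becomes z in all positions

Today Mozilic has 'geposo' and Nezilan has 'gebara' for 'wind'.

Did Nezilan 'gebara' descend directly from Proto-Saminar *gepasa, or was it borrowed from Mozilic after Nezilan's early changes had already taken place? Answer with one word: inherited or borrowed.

inherited

If inherited, *gepasa would pass through all of Nezilan's changes:
Nezilan: *gepasa
  gepasa → gepara   [rhotacism]
  gepara (rule 2 does not apply)
  gepara → gebara   [intervocalic voicing]
  gebara (rule 4 does not apply)
  gebara (rule 5 does not apply)
  giving Nezilan gebara.
If borrowed from Mozilic 'geposo' after the early changes, it would undergo only the recent ones:
  rule 4 (h-loss): no change (geposo)
  rule 5 (unconditioned shift): no change (geposo)
  ⇒ as a loan: geposo
Nezilan 'gebara' matches the inherited outcome exactly, so it is an inherited cognate, not a loan.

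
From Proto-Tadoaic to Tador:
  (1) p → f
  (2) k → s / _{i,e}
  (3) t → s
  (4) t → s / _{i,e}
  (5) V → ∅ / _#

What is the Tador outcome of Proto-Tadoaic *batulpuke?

basulfus

Tador: start from *batulpuke.
  rule 1 (unconditioned shift): batulpuke → batulfuke
  rule 2 (palatalisation): batulfuke → batulfuse
  rule 3 (unconditioned shift): batulfuse → basulfuse
  rule 4: no change — basulfuse
  rule 5 (apocope): basulfuse → basulfus
  ⇒ Tador basulfus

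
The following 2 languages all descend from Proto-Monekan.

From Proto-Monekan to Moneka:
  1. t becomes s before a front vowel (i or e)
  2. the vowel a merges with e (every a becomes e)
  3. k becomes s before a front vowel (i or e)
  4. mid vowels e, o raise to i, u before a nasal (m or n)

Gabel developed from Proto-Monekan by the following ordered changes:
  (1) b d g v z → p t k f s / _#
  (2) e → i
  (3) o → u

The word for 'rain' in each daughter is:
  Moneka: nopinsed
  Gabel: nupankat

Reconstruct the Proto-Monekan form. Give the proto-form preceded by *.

Position 4: Moneka has i, Gabel has a. Gabel preserves a here (none of its changes turn any other segment into a), so the proto-segment is *a.
Position 7: Moneka has e, Gabel has a. Gabel preserves a here (none of its changes turn any other segment into a), so the proto-segment is *a.
Continuing position by position gives *nopankad; check it forward:
Moneka: start from *nopankad.
  rule 1: no change — nopankad
  rule 2 (vowel merger): nopankad → nopenked
  rule 3 (palatalisation): nopenked → nopensed
  rule 4 (pre-nasal raising): nopensed → nopinsed
  ⇒ Moneka nopinsed
Gabel: *nopankad
  nopankad → nopankat   [final devoicing]
  nopankat (rule 2 does not apply)
  nopankat → nupankat   [vowel merger]
  giving Gabel nupankat.
*nopankad is the unique common source.

*nopankad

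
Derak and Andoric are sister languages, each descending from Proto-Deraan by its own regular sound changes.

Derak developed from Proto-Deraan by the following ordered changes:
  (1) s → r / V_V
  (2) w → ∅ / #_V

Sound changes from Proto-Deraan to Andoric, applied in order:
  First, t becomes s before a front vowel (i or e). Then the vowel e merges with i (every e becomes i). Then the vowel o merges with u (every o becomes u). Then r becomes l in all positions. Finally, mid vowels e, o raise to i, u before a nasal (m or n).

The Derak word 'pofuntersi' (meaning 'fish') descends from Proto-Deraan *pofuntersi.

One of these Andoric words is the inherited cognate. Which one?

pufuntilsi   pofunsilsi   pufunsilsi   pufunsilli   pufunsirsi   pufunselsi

pufunsilsi

Andoric: *pofuntersi
  pofuntersi → pofunsersi   [palatalisation]
  pofunsersi → pofunsirsi   [vowel merger]
  pofunsirsi → pufunsirsi   [vowel merger]
  pufunsirsi → pufunsilsi   [unconditioned shift]
  pufunsilsi (rule 5 does not apply)
  giving Andoric pufunsilsi.
Only 'pufunsilsi' matches the regular Andoric development of *pofuntersi.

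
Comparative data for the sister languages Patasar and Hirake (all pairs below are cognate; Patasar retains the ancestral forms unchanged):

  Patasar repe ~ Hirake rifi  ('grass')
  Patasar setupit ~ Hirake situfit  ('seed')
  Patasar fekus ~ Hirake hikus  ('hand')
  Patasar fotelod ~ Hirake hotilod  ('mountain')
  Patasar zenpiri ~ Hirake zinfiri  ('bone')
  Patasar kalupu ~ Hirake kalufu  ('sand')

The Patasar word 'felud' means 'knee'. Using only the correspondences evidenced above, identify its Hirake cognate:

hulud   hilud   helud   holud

hilud

fekus ~ hikus — Patasar f corresponds to Hirake h word-initially before a front vowel.
setupit ~ situfit, fekus ~ hikus — Patasar e corresponds to Hirake i after a consonant, before a consonant other than r, m, n, p, b, f, v.
Applying these to Patasar 'felud':
  felud → helud   (f→h word-initially before a front vowel)
  helud → hilud   (e→i after a consonant, before a consonant other than r, m, n, p, b, f, v)
So the Hirake cognate is 'hilud'.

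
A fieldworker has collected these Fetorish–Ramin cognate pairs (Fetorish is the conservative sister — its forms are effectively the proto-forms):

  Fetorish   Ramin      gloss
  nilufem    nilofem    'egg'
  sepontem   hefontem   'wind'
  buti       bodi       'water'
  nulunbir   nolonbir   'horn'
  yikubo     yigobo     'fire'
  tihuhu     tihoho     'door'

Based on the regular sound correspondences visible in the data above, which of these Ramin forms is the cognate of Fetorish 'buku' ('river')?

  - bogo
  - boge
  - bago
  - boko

buti ~ bodi, nulunbir ~ nolonbir — Fetorish u corresponds to Ramin o after a consonant, before a consonant other than r, m, n, p, b, f, v.
yikubo ~ yigobo — Fetorish k corresponds to Ramin g between vowels (before a back vowel).
tihuhu ~ tihoho — Fetorish u corresponds to Ramin o word-finally.
Applying these to Fetorish 'buku':
  buku → boku   (u→o after a consonant, before a consonant other than r, m, n, p, b, f, v)
  boku → bogu   (k→g between vowels (before a back vowel))
  bogu → bogo   (u→o word-finally)
So the Ramin cognate is 'bogo'.

bogo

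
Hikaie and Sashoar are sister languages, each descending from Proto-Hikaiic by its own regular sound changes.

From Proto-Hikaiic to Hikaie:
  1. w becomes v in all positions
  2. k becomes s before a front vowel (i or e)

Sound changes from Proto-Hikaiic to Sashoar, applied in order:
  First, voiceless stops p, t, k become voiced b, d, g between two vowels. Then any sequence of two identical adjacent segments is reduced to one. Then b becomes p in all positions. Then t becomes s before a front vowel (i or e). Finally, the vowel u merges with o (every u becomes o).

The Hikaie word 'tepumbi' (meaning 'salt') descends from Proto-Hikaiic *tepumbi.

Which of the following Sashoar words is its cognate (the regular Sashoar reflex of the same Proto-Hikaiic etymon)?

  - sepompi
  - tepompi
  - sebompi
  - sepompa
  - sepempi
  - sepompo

sepompi

Sashoar: *tepumbi > tebumbi > tepumpi > sepumpi > sepompi  (by intervocalic voicing, unconditioned shift, palatalisation, vowel merger)
Among the options, 'sepompi' alone shows every Sashoar change applied in order.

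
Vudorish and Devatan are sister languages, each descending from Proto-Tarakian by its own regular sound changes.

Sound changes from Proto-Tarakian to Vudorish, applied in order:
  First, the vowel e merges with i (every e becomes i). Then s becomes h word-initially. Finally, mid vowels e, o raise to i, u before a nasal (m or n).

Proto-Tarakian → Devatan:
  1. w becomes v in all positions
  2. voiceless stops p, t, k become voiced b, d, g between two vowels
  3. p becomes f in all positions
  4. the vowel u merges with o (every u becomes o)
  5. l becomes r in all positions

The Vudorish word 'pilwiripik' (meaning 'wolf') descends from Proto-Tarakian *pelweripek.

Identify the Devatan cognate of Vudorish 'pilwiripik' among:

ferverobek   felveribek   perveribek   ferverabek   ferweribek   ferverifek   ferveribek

ferveribek

Devatan: *pelweripek > pelveripek > pelveribek > felveribek > ferveribek  (by unconditioned shift, intervocalic voicing, unconditioned shift, unconditioned shift)
Among the options, 'ferveribek' alone shows every Devatan change applied in order.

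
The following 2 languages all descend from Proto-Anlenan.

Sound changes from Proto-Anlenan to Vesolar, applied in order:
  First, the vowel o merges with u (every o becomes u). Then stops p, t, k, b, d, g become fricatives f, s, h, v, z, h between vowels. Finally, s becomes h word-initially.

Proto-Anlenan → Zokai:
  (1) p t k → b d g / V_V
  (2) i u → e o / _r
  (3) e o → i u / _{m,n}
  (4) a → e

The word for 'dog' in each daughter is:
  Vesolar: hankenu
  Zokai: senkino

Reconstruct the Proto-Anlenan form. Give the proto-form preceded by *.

Position 5: Vesolar has e, Zokai has i. Vesolar preserves e here (none of its changes turn any other segment into e), so the proto-segment is *e.
Position 1: Vesolar has h, Zokai has s. Zokai preserves s here (none of its changes turn any other segment into s), so the proto-segment is *s.
Position 2: Vesolar has a, Zokai has e. Vesolar preserves a here (none of its changes turn any other segment into a), so the proto-segment is *a.
Verify the candidate proto-form against each daughter:
Vesolar: start from *sankeno.
  rule 1 (vowel merger): sankeno → sankenu
  rule 2: no change — sankenu
  rule 3 (debuccalisation): sankenu → hankenu
  ⇒ Vesolar hankenu
Zokai: start from *sankeno.
  rule 1: no change — sankeno
  rule 2: no change — sankeno
  rule 3 (pre-nasal raising): sankeno → sankino
  rule 4 (vowel merger): sankino → senkino
  ⇒ Zokai senkino
*sankeno is the unique common source.

*sankeno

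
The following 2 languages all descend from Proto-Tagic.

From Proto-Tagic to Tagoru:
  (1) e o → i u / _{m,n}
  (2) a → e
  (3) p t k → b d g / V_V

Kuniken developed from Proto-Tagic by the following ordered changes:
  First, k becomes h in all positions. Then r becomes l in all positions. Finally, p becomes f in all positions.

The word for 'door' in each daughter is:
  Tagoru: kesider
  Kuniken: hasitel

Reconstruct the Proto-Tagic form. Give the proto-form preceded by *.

*kasiter

Position 1: Tagoru has k, Kuniken has h. Tagoru preserves k here (none of its changes turn any other segment into k), so the proto-segment is *k.
Position 5: Tagoru has d, Kuniken has t. Kuniken preserves t here (none of its changes turn any other segment into t), so the proto-segment is *t.
Position 2: Tagoru has e, Kuniken has a. Kuniken preserves a here (none of its changes turn any other segment into a), so the proto-segment is *a.
Verify the candidate proto-form against each daughter:
Tagoru: *kasiter
  kasiter (rule 1 does not apply)
  kasiter → kesiter   [vowel merger]
  kesiter → kesider   [intervocalic voicing]
  giving Tagoru kesider.
Kuniken: start from *kasiter.
  rule 1 (unconditioned shift): kasiter → hasiter
  rule 2 (unconditioned shift): hasiter → hasitel
  rule 3: no change — hasitel
  ⇒ Kuniken hasitel
*kasiter is the unique common source.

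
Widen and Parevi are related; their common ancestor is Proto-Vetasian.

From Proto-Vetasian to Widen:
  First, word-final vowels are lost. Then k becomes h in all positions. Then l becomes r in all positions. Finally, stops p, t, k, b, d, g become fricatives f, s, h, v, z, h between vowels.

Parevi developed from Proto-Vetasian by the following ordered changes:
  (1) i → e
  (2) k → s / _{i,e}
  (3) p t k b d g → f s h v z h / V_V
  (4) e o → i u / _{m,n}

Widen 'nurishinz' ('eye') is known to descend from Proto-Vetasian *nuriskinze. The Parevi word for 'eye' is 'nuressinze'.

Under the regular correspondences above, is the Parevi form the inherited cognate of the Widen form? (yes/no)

yes

Derive the expected Parevi reflex of *nuriskinze:
Parevi: start from *nuriskinze.
  rule 1 (vowel merger): nuriskinze → nureskenze
  rule 2 (palatalisation): nureskenze → nuressenze
  rule 3: no change — nuressenze
  rule 4 (pre-nasal raising): nuressenze → nuressinze
  ⇒ Parevi nuressinze
Parevi 'nuressinze' matches the regular reflex exactly, so the pair is cognate.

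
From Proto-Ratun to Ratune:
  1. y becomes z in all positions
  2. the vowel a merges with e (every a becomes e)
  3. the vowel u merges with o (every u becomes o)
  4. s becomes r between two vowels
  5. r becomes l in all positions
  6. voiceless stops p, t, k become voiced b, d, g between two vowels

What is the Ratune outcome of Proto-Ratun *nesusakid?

nelolegid

Ratune: start from *nesusakid.
  rule 1: no change — nesusakid
  rule 2 (vowel merger): nesusakid → nesusekid
  rule 3 (vowel merger): nesusekid → nesosekid
  rule 4 (rhotacism): nesosekid → nerorekid
  rule 5 (unconditioned shift): nerorekid → nelolekid
  rule 6 (intervocalic voicing): nelolekid → nelolegid
  ⇒ Ratune nelolegid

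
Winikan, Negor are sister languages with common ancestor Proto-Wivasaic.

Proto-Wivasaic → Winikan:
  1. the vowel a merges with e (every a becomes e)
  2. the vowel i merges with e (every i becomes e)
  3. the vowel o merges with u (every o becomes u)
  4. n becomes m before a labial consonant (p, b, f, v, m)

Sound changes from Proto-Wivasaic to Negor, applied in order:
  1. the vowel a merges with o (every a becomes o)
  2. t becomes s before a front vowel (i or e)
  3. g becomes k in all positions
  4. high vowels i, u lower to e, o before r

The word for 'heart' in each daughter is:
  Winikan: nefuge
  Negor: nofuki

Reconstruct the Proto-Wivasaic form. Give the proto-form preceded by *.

*nafugi

Position 6: Winikan has e, Negor has i. Negor preserves i here (none of its changes turn any other segment into i), so the proto-segment is *i.
Position 5: Winikan has g, Negor has k. Winikan preserves g here (none of its changes turn any other segment into g), so the proto-segment is *g.
Position 2: Winikan has e, Negor has o. Taking the neighbouring segments as reconstructed: Winikan e could go back to *a or *e or *i; Negor o could go back to *a or *o — the one source consistent with every daughter is *a.
This points to *nafugi. Verify forward in each daughter:
Winikan: *nafugi > nefugi > nefuge  (by vowel merger, vowel merger)
Negor: *nafugi > nofugi > nofuki  (by vowel merger, unconditioned shift)
*nafugi is the unique common source.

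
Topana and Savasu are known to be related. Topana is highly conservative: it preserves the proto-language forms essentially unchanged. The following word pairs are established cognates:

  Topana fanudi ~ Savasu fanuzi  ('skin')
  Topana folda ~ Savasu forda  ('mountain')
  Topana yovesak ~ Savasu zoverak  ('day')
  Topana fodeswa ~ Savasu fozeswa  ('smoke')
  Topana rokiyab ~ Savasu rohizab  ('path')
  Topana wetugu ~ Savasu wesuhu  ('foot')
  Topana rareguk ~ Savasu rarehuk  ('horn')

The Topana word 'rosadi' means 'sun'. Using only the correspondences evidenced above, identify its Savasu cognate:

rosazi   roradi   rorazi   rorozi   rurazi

yovesak ~ zoverak — Topana s corresponds to Savasu r between vowels (before a back vowel).
fanudi ~ fanuzi — Topana d corresponds to Savasu z between vowels (before a front vowel).
Applying these to Topana 'rosadi':
  rosadi → roradi   (s→r between vowels (before a back vowel))
  roradi → rorazi   (d→z between vowels (before a front vowel))
So the Savasu cognate is 'rorazi'.

rorazi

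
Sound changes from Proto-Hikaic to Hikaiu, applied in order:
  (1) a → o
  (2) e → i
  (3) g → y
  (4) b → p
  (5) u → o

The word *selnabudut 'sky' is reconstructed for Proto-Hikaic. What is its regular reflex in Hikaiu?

Hikaiu: *selnabudut
  selnabudut → selnobudut   [vowel merger]
  selnobudut → silnobudut   [vowel merger]
  silnobudut (rule 3 does not apply)
  silnobudut → silnopudut   [unconditioned shift]
  silnopudut → silnopodot   [vowel merger]
  giving Hikaiu silnopodot.

silnopodot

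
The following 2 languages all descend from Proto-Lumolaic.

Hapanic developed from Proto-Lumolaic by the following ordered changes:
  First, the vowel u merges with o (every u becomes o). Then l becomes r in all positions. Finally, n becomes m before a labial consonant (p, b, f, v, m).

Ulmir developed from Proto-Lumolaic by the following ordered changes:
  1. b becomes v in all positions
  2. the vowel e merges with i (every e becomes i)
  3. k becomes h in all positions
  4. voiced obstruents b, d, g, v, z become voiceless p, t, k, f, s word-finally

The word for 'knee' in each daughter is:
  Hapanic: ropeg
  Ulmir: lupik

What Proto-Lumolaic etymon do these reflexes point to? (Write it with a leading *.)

Position 5: Hapanic has g, Ulmir has k. Hapanic preserves g here (none of its changes turn any other segment into g), so the proto-segment is *g.
Position 1: Hapanic has r, Ulmir has l. Ulmir preserves l here (none of its changes turn any other segment into l), so the proto-segment is *l.
Position 2: Hapanic has o, Ulmir has u. Ulmir preserves u here (none of its changes turn any other segment into u), so the proto-segment is *u.
Verify the candidate proto-form against each daughter:
Hapanic: *lupeg > lopeg > ropeg  (by vowel merger, unconditioned shift)
Ulmir: start from *lupeg.
  rule 1: no change — lupeg
  rule 2 (vowel merger): lupeg → lupig
  rule 3: no change — lupig
  rule 4 (final devoicing): lupig → lupik
  ⇒ Ulmir lupik
*lupeg is the unique common source.

*lupeg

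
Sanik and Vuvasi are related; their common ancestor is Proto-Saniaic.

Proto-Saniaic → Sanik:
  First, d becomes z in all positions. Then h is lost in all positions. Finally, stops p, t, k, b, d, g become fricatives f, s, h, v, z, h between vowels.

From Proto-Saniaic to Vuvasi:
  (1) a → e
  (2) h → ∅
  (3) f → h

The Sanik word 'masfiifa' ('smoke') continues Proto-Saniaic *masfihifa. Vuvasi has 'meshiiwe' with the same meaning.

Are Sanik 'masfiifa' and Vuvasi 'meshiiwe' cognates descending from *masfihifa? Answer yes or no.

Derive the expected Vuvasi reflex of *masfihifa:
Vuvasi: *masfihifa > mesfihife > mesfiife > meshiihe  (by vowel merger, h-loss, unconditioned shift)
The regular Vuvasi reflex would be 'meshiihe', but the attested form is 'meshiiwe'. The correspondence is irregular, so they are not cognates (the Vuvasi form has a different source).

no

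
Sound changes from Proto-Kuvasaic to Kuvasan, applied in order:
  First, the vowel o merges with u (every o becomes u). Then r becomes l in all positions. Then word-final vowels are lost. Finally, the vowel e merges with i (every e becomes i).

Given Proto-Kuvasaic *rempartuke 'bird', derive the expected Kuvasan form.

limpaltuk

Kuvasan: *rempartuke > lempaltuke > lempaltuk > limpaltuk  (by unconditioned shift, apocope, vowel merger)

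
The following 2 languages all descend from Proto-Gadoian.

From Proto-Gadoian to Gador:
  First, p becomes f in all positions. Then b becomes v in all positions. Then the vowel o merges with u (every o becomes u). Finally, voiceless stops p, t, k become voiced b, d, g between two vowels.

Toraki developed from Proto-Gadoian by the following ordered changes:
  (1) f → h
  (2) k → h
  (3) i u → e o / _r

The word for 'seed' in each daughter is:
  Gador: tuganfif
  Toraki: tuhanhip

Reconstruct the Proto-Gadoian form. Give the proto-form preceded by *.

Position 6: Gador has f, Toraki has h. Taking the neighbouring segments as reconstructed: Gador f could go back to *p or *f; Toraki h could go back to *k or *f or *h — the one source consistent with every daughter is *f.
Position 8: Gador has f, Toraki has p. Toraki preserves p here (none of its changes turn any other segment into p), so the proto-segment is *p.
Position 3: Gador has g, Toraki has h. Taking the neighbouring segments as reconstructed: Gador g could go back to *k or *g; Toraki h could go back to *k or *f or *h — the one source consistent with every daughter is *k.
The remaining positions agree across the daughters. Check the candidate against every language:
Gador: *tukanfip > tukanfif > tuganfif  (by unconditioned shift, intervocalic voicing)
Toraki: *tukanfip
  tukanfip → tukanhip   [unconditioned shift]
  tukanhip → tuhanhip   [unconditioned shift]
  tuhanhip (rule 3 does not apply)
  giving Toraki tuhanhip.
No other proto-form is consistent with every reflex, so the reconstruction is *tukanfip.

*tukanfip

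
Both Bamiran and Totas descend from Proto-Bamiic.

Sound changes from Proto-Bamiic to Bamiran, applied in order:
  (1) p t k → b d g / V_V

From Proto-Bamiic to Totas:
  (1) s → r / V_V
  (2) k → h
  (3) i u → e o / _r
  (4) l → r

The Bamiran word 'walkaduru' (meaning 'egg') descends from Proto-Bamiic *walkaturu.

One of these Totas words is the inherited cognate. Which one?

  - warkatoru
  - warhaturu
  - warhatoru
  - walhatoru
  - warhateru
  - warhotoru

warhatoru

Totas: start from *walkaturu.
  rule 1: no change — walkaturu
  rule 2 (unconditioned shift): walkaturu → walhaturu
  rule 3 (pre-rhotic lowering): walhaturu → walhatoru
  rule 4 (unconditioned shift): walhatoru → warhatoru
  ⇒ Totas warhatoru
Only 'warhatoru' matches the regular Totas development of *walkaturu.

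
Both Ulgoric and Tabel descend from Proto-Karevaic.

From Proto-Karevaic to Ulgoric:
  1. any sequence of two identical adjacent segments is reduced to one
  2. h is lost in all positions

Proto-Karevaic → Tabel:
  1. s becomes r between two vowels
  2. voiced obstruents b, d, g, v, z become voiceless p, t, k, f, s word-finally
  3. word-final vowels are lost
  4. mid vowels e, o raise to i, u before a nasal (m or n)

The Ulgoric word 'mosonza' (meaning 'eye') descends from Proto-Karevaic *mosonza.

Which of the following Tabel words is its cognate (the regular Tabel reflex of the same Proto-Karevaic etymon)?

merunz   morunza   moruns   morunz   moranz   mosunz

Tabel: *mosonza
  mosonza → moronza   [rhotacism]
  moronza (rule 2 does not apply)
  moronza → moronz   [apocope]
  moronz → morunz   [pre-nasal raising]
  giving Tabel morunz.
Only 'morunz' matches the regular Tabel development of *mosonza.

morunz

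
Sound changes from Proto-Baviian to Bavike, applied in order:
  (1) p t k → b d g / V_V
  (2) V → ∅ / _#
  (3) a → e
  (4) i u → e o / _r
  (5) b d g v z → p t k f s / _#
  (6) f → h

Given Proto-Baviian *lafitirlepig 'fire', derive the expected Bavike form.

lehiderlebik

Bavike: *lafitirlepig > lafidirlebig > lefidirlebig > lefiderlebig > lefiderlebik > lehiderlebik  (by intervocalic voicing, vowel merger, pre-rhotic lowering, final devoicing, unconditioned shift)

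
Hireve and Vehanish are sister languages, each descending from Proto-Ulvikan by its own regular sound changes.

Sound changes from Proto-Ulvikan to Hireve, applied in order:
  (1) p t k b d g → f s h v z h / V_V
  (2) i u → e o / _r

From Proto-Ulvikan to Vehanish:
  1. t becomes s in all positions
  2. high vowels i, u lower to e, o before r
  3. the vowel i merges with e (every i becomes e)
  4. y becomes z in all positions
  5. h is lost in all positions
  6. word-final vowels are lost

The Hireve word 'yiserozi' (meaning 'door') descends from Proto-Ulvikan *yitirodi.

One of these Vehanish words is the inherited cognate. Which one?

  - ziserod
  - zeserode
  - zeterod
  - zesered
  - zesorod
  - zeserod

Vehanish: start from *yitirodi.
  rule 1 (unconditioned shift): yitirodi → yisirodi
  rule 2 (pre-rhotic lowering): yisirodi → yiserodi
  rule 3 (vowel merger): yiserodi → yeserode
  rule 4 (unconditioned shift): yeserode → zeserode
  rule 5: no change — zeserode
  rule 6 (apocope): zeserode → zeserod
  ⇒ Vehanish zeserod
Only 'zeserod' matches the regular Vehanish development of *yitirodi.

zeserod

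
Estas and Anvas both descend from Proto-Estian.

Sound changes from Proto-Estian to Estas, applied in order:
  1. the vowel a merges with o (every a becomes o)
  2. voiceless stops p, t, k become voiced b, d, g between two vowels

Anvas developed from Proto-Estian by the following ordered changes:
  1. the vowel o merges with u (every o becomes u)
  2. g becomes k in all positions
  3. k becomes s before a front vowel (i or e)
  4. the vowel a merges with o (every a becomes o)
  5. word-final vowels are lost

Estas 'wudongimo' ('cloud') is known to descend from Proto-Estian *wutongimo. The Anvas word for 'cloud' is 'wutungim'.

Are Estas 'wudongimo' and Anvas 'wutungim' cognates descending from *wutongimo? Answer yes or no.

Derive the expected Anvas reflex of *wutongimo:
Anvas: *wutongimo
  wutongimo → wutungimu   [vowel merger]
  wutungimu → wutunkimu   [unconditioned shift]
  wutunkimu → wutunsimu   [palatalisation]
  wutunsimu (rule 4 does not apply)
  wutunsimu → wutunsim   [apocope]
  giving Anvas wutunsim.
The regular Anvas reflex would be 'wutunsim', but the attested form is 'wutungim'. The correspondence is irregular, so they are not cognates (the Anvas form has a different source).

no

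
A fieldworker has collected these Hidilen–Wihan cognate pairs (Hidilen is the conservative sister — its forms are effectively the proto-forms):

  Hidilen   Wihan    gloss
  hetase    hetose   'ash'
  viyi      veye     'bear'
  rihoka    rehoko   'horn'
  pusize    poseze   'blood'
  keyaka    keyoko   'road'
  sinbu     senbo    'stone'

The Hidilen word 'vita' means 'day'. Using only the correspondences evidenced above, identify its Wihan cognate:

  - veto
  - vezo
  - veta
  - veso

veto

viyi ~ veye, rihoka ~ rehoko — Hidilen i corresponds to Wihan e after a consonant, before a consonant other than r, m, n, p, b, f, v.
rihoka ~ rehoko, keyaka ~ keyoko — Hidilen a corresponds to Wihan o word-finally.
Applying these to Hidilen 'vita':
  vita → veta   (i→e after a consonant, before a consonant other than r, m, n, p, b, f, v)
  veta → veto   (a→o word-finally)
So the Wihan cognate is 'veto'.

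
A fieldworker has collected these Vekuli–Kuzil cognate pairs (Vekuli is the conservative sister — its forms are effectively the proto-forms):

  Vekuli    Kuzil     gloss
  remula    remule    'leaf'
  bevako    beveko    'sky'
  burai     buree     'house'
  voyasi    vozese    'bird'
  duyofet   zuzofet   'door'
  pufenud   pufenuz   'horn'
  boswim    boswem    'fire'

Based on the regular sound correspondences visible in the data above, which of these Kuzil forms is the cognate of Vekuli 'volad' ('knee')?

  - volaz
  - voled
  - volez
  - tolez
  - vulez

bevako ~ beveko, voyasi ~ vozese — Vekuli a corresponds to Kuzil e after a consonant, before a consonant other than r, m, n, p, b, f, v.
pufenud ~ pufenuz — Vekuli d corresponds to Kuzil z word-finally.
Applying these to Vekuli 'volad':
  volad → voled   (a→e after a consonant, before a consonant other than r, m, n, p, b, f, v)
  voled → volez   (d→z word-finally)
So the Kuzil cognate is 'volez'.

volez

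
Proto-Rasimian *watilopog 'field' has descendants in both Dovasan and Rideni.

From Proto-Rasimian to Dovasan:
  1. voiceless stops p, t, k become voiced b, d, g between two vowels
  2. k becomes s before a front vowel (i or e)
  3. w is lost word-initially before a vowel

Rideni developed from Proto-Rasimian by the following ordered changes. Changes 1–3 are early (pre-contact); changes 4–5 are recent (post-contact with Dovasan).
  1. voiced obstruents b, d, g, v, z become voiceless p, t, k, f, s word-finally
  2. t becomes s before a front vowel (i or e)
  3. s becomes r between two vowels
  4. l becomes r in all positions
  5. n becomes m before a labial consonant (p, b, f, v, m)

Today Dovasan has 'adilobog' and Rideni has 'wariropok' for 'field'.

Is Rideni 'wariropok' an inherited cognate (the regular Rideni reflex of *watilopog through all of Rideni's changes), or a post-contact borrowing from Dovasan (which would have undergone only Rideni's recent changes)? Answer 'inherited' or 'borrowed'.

If inherited, *watilopog would pass through all of Rideni's changes:
Rideni: start from *watilopog.
  rule 1 (final devoicing): watilopog → watilopok
  rule 2 (palatalisation): watilopok → wasilopok
  rule 3 (rhotacism): wasilopok → warilopok
  rule 4 (unconditioned shift): warilopok → wariropok
  rule 5: no change — wariropok
  ⇒ Rideni wariropok
If borrowed from Dovasan 'adilobog' after the early changes, it would undergo only the recent ones:
  rule 4 (unconditioned shift): adilobog → adirobog
  rule 5 (nasal place assimilation): no change (adirobog)
  ⇒ as a loan: adirobog
Rideni 'wariropok' matches the inherited outcome exactly, so it is an inherited cognate, not a loan.

inherited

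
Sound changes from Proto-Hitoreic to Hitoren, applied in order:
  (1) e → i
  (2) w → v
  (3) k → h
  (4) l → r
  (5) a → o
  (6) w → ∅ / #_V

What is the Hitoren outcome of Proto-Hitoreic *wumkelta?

vumhirto

Hitoren: *wumkelta
  wumkelta → wumkilta   [vowel merger]
  wumkilta → vumkilta   [unconditioned shift]
  vumkilta → vumhilta   [unconditioned shift]
  vumhilta → vumhirta   [unconditioned shift]
  vumhirta → vumhirto   [vowel merger]
  vumhirto (rule 6 does not apply)
  giving Hitoren vumhirto.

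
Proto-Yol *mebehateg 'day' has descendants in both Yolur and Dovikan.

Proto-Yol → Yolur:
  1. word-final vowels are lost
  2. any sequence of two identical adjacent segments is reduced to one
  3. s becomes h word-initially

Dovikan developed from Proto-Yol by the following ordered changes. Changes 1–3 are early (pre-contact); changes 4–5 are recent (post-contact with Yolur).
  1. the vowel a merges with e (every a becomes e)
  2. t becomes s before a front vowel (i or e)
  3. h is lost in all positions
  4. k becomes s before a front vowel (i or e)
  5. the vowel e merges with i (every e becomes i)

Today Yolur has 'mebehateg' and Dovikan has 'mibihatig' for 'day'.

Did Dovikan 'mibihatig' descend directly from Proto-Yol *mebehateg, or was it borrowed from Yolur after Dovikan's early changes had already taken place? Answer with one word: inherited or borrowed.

borrowed

If inherited, *mebehateg would pass through all of Dovikan's changes:
Dovikan: start from *mebehateg.
  rule 1 (vowel merger): mebehateg → mebeheteg
  rule 2 (palatalisation): mebeheteg → mebeheseg
  rule 3 (h-loss): mebeheseg → mebeeseg
  rule 4: no change — mebeeseg
  rule 5 (vowel merger): mebeeseg → mibiisig
  ⇒ Dovikan mibiisig
If borrowed from Yolur 'mebehateg' after the early changes, it would undergo only the recent ones:
  rule 4 (palatalisation): no change (mebehateg)
  rule 5 (vowel merger): mebehateg → mibihatig
  ⇒ as a loan: mibihatig
Dovikan 'mibihatig' matches the loan outcome 'mibihatig', not the inherited 'mibiisig' — it skipped the early Dovikan changes, so it was borrowed from Yolur.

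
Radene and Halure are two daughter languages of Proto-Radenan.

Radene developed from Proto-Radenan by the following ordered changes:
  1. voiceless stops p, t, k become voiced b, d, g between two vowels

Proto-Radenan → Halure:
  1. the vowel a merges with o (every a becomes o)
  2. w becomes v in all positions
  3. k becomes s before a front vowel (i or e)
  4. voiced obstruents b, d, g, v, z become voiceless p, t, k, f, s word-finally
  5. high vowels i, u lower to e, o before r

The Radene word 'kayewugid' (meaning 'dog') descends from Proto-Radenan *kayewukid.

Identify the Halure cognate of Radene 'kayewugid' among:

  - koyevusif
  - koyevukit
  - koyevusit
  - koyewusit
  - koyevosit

Halure: start from *kayewukid.
  rule 1 (vowel merger): kayewukid → koyewukid
  rule 2 (unconditioned shift): koyewukid → koyevukid
  rule 3 (palatalisation): koyevukid → koyevusid
  rule 4 (final devoicing): koyevusid → koyevusit
  rule 5: no change — koyevusit
  ⇒ Halure koyevusit
Only 'koyevusit' matches the regular Halure development of *kayewukid.

koyevusit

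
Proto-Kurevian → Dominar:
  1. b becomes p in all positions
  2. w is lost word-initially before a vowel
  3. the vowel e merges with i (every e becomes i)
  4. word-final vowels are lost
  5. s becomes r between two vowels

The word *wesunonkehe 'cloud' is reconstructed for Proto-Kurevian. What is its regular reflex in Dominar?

irunonkih

Dominar: *wesunonkehe
  wesunonkehe (rule 1 does not apply)
  wesunonkehe → esunonkehe   [glide loss]
  esunonkehe → isunonkihi   [vowel merger]
  isunonkihi → isunonkih   [apocope]
  isunonkih → irunonkih   [rhotacism]
  giving Dominar irunonkih.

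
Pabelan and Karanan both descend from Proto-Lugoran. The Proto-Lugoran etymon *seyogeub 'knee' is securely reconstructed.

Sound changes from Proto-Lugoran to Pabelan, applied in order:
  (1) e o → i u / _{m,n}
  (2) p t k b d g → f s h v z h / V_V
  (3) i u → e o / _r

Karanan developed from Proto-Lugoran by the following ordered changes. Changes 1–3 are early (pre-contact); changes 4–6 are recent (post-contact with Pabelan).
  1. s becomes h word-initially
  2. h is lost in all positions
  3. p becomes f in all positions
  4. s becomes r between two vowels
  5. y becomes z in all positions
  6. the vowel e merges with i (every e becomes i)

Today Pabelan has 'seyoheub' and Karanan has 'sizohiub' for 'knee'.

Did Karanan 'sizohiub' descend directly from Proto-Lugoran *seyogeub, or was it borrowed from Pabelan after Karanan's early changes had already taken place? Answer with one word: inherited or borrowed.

borrowed

If inherited, *seyogeub would pass through all of Karanan's changes:
Karanan: *seyogeub > heyogeub > eyogeub > ezogeub > izogiub  (by debuccalisation, h-loss, unconditioned shift, vowel merger)
If borrowed from Pabelan 'seyoheub' after the early changes, it would undergo only the recent ones:
  rule 4 (rhotacism): no change (seyoheub)
  rule 5 (unconditioned shift): seyoheub → sezoheub
  rule 6 (vowel merger): sezoheub → sizohiub
  ⇒ as a loan: sizohiub
Karanan 'sizohiub' matches the loan outcome 'sizohiub', not the inherited 'izogiub' — it skipped the early Karanan changes, so it was borrowed from Pabelan.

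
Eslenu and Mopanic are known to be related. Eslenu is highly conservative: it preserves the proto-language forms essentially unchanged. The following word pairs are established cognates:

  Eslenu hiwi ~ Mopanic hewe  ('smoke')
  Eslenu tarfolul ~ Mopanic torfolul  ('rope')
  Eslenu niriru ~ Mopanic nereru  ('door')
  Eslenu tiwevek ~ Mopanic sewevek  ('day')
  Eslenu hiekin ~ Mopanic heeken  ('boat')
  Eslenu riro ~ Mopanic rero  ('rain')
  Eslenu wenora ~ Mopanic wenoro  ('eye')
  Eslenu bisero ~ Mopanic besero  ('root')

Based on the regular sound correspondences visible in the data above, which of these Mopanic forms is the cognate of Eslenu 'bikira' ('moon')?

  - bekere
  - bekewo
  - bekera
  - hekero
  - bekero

hiwi ~ hewe, tiwevek ~ sewevek — Eslenu i corresponds to Mopanic e after a consonant, before a consonant other than r, m, n, p, b, f, v.
niriru ~ nereru, riro ~ rero — Eslenu i corresponds to Mopanic e after a consonant, before r.
wenora ~ wenoro — Eslenu a corresponds to Mopanic o word-finally.
Applying these to Eslenu 'bikira':
  bikira → bekira   (i→e after a consonant, before a consonant other than r, m, n, p, b, f, v)
  bekira → bekera   (i→e after a consonant, before r)
  bekera → bekero   (a→o word-finally)
So the Mopanic cognate is 'bekero'.

bekero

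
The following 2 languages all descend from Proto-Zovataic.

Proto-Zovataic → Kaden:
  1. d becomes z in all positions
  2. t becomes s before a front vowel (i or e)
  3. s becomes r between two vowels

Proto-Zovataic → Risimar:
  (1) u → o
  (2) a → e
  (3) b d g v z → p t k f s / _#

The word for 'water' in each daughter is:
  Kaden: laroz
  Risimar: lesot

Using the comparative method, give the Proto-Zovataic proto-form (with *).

Position 2: Kaden has a, Risimar has e. Kaden preserves a here (none of its changes turn any other segment into a), so the proto-segment is *a.
Position 5: Kaden has z, Risimar has t. Taking the neighbouring segments as reconstructed: Kaden z could go back to *d or *z; Risimar t could go back to *t or *d — the one source consistent with every daughter is *d.
Position 3: Kaden has r, Risimar has s. Taking the neighbouring segments as reconstructed: Kaden r could go back to *s or *r; Risimar s can only go back to *s — the one source consistent with every daughter is *s.
Verify the candidate proto-form against each daughter:
Kaden: *lasod > lasoz > laroz  (by unconditioned shift, rhotacism)
Risimar: *lasod > lesod > lesot  (by vowel merger, final devoicing)
*lasod is the unique common source.

*lasod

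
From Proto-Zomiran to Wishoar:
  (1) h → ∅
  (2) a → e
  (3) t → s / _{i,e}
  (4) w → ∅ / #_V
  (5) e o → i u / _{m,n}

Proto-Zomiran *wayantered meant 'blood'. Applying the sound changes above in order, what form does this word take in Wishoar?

eyinsered

Wishoar: *wayantered > weyentered > weyensered > eyensered > eyinsered  (by vowel merger, palatalisation, glide loss, pre-nasal raising)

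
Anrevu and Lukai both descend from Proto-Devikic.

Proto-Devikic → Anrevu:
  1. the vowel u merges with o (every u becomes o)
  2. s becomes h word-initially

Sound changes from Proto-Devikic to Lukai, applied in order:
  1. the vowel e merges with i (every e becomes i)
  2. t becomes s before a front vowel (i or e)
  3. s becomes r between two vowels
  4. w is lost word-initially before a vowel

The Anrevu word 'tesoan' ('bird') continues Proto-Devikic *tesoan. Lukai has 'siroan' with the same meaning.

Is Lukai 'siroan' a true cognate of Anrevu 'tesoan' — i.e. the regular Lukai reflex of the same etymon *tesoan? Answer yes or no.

yes

Derive the expected Lukai reflex of *tesoan:
Lukai: start from *tesoan.
  rule 1 (vowel merger): tesoan → tisoan
  rule 2 (palatalisation): tisoan → sisoan
  rule 3 (rhotacism): sisoan → siroan
  rule 4: no change — siroan
  ⇒ Lukai siroan
Lukai 'siroan' matches the regular reflex exactly, so the pair is cognate.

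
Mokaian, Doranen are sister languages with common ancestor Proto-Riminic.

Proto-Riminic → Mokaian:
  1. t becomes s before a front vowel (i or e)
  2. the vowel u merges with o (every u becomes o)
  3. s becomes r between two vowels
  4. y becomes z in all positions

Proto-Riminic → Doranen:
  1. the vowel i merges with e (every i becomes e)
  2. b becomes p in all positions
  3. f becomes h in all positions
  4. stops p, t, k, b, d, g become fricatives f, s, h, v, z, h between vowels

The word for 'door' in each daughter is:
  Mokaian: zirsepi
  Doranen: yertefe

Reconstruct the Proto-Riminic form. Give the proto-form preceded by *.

*yirtepi

Position 4: Mokaian has s, Doranen has t. Doranen preserves t here (none of its changes turn any other segment into t), so the proto-segment is *t.
Position 1: Mokaian has z, Doranen has y. Doranen preserves y here (none of its changes turn any other segment into y), so the proto-segment is *y.
This points to *yirtepi. Verify forward in each daughter:
Mokaian: *yirtepi > yirsepi > zirsepi  (by palatalisation, unconditioned shift)
Doranen: *yirtepi
  yirtepi → yertepe   [vowel merger]
  yertepe (rule 2 does not apply)
  yertepe (rule 3 does not apply)
  yertepe → yertefe   [intervocalic lenition]
  giving Doranen yertefe.
*yirtepi is the unique common source.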